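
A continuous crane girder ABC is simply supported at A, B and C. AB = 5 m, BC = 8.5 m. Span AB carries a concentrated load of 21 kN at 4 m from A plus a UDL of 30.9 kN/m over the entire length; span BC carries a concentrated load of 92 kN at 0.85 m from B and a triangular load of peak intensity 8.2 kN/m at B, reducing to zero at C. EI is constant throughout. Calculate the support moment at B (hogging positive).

Insert a hinge at B; M_B is the redundant, and each span becomes simply supported.
End slopes at the hinge B, treating each span as simply supported:
  span AB: point load 21 at a = 4: Pab(L + a)/(6LEI) = 25.2/EI
  span AB: UDL 30.9: wL³/(24EI) = 160.9/EI
  span BC: point load 92 at a = 0.85: Pab(L + b)/(6LEI) = 189.4/EI
  span BC: triangular load, peak 8.2: w₀L³/(45EI) = 111.9/EI
  relative rotation θ_0 = (186.1 + 301.3)/EI = 487.5/EI
A unit hogging moment at B produces rotation L₁/(3EI) + L₂/(3EI) = 4.5/EI.
Slope continuity at B: θ_0 = M_B·4.5/EI, so M_B = 487.5/4.5 = 108.3 kN·m (hogging).

M_B = 108.3 kN·m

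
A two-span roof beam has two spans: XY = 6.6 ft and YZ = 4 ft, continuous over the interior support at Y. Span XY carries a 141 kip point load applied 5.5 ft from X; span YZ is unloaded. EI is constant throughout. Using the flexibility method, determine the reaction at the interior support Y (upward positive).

Take M_Y as the redundant. Released structure: two simple spans XY and YZ with a hinge at Y.
Rotations at Y on the released spans (each span's end-slope, ×1/EI):
  span XY: point load 141 at a = 5.5: Pab(L + a)/(6LEI) = 260.7/EI
  relative rotation θ_0 = (260.7 + 0)/EI = 260.7/EI
A unit hogging moment at Y produces rotation L₁/(3EI) + L₂/(3EI) = 3.533/EI.
Compatibility: M_Y·(L₁+L₂)/(3EI) = θ_0, giving M_Y = 73.77 kip·ft (hogging).
Span XY, ΣM about X with M_Y applied at Y: R_Y^{XY}·6.6 = 775.5 + 73.77, so R_Y^{XY} = 128.7 kip and R_X = 141 − 128.7 = 12.32 kip.
Span YZ, ΣM about Z: R_Y^{YZ}·4 = 0 + 73.77, so R_Y^{YZ} = 18.44 kip and R_Z = 0 − 18.44 = -18.44 kip.
R_Y = 128.7 + 18.44 = 147.1 kip.

R_Y = 147.1 kip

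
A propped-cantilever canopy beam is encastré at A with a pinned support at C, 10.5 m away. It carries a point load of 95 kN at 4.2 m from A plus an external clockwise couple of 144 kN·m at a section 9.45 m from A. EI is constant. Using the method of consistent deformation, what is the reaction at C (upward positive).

Remove the prop at C; the released (primary) structure is a cantilever built in at A.
Downward deflection at the released point C due to the loads:
  point load 95 at a = 4.2: Pa²(3L − a)/(6EI) = 7625/EI
  clockwise couple 144 at a = 9.45: M₀a(2L − a)/(2EI) = 7859/EI
  δ_0 = 15484/EI
Flexibility coefficient — unit upward force at C: δ_{CC} = L³/(3EI) = 385.9/EI.
Compatibility at C: δ_0 − R_C·δ_{CC} = 0, so R_C = 15484/385.9 = 40.13 kN.

R_C = 40.13 kN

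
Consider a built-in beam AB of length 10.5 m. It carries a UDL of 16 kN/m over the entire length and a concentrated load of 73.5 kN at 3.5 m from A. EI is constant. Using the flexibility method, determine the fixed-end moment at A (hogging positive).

M_A = 261.3 kN·m

Take the two fixed-end moments M_A, M_B as redundants; the released structure is the simple span AB.
On the primary (simply-supported) span, the end slopes from the loading are:
  at A: UDL 16: wL³/(24EI) = 771.8/EI
  at B: UDL 16: wL³/(24EI) = 771.8/EI
  at A: point load 73.5 at a = 3.5: Pab(L + b)/(6LEI) = 500.2/EI
  at B: point load 73.5 at a = 3.5: Pab(L + a)/(6LEI) = 400.2/EI
  θ_A0 = 1272/EI,  θ_B0 = 1172/EI
Flexibility coefficients: a unit moment at one end gives L/(3EI) there and L/(6EI) at the far end, so f₁₁ = f₂₂ = 3.5/EI and f₁₂ = f₂₁ = 1.75/EI.
Compatibility — zero rotation at each built-in end:
  3.5 M_A + 1.75 M_B = 1272
  1.75 M_A + 3.5 M_B = 1172
Solving the pair gives M_A = 261.3 kN·m and M_B = 204.2 kN·m (hogging).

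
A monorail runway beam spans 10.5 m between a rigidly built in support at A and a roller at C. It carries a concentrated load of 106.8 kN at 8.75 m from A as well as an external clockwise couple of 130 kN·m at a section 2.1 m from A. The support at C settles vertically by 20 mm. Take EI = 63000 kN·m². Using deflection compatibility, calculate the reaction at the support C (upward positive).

R_C = 83.77 kN

Choose R_C as the redundant. The primary structure is the cantilever fixed at A.
Deflection at C on the released cantilever, summing each load's contribution:
  point load 106.8 at a = 8.75: Pa²(3L − a)/(6EI) = 31004/EI
  clockwise couple 130 at a = 2.1: M₀a(2L − a)/(2EI) = 2580/EI
  δ_0 = 33584/EI
Flexibility coefficient — unit upward force at C: δ_{CC} = L³/(3EI) = 385.9/EI.
With EI = 63000 kN·m²: δ_0 = 0.53308 m and δ_{CC} = 0.006125 m/kN.
Compatibility — the beam at C must follow the support down by 0.02 m: δ_0 − R_C·δ_{CC} = 0.02, so R_C = (0.53308 − 0.02)/0.006125 = 83.77 kN.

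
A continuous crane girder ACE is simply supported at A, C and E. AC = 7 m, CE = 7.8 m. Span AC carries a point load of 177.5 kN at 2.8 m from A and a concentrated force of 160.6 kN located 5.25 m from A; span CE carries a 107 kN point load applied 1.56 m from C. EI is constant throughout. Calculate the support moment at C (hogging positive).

M_C = 249.3 kN·m

Take M_C as the redundant. Released structure: two simple spans AC and CE with a hinge at C.
Discontinuity in slope at C on the released structure — sum the simple-span end rotations:
  span AC: point load 177.5 at a = 2.8: Pab(L + a)/(6LEI) = 487.1/EI
  span AC: point load 160.6 at a = 5.25: Pab(L + a)/(6LEI) = 430.4/EI
  span CE: point load 107 at a = 1.56: Pab(L + b)/(6LEI) = 312.5/EI
  relative rotation θ_0 = (917.4 + 312.5)/EI = 1230/EI
A unit hogging moment at C produces rotation L₁/(3EI) + L₂/(3EI) = 4.933/EI.
Compatibility: M_C·(L₁+L₂)/(3EI) = θ_0, giving M_C = 249.3 kN·m (hogging).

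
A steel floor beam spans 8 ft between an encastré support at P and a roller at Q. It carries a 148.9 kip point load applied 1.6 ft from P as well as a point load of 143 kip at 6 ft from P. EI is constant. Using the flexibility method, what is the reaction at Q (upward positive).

R_Q = 98.83 kip

Take the reaction at Q as the redundant and release it; the primary structure is a cantilever fixed at P.
Deflection at Q on the released cantilever, summing each load's contribution:
  point load 148.9 at a = 1.6: Pa²(3L − a)/(6EI) = 1423/EI
  point load 143 at a = 6: Pa²(3L − a)/(6EI) = 15444/EI
  δ_0 = 16867/EI
Flexibility coefficient — unit upward force at Q: δ_{QQ} = L³/(3EI) = 170.7/EI.
Compatibility at Q: δ_0 − R_Q·δ_{QQ} = 0, so R_Q = 16867/170.7 = 98.83 kip.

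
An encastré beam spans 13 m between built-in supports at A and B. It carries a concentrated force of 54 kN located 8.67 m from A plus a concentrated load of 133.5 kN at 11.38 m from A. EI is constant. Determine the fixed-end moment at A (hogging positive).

Release both end moments; the primary structure is a simply-supported span AB with redundants M_A and M_B.
On the primary (simply-supported) span, the end slopes from the loading are:
  at A: point load 54 at a = 8.67: Pab(L + b)/(6LEI) = 450.4/EI
  at B: point load 54 at a = 8.67: Pab(L + a)/(6LEI) = 563.2/EI
  at A: point load 133.5 at a = 11.38: Pab(L + b)/(6LEI) = 461.3/EI
  at B: point load 133.5 at a = 11.38: Pab(L + a)/(6LEI) = 769.3/EI
  θ_A0 = 911.7/EI,  θ_B0 = 1332/EI
Flexibility coefficients: a unit moment at one end gives L/(3EI) there and L/(6EI) at the far end, so f₁₁ = f₂₂ = 4.333/EI and f₁₂ = f₂₁ = 2.167/EI.
Compatibility — zero rotation at each built-in end:
  4.333 M_A + 2.167 M_B = 911.7
  2.167 M_A + 4.333 M_B = 1332
Solving the pair gives M_A = 75.53 kN·m and M_B = 269.7 kN·m (hogging).

M_A = 75.53 kN·m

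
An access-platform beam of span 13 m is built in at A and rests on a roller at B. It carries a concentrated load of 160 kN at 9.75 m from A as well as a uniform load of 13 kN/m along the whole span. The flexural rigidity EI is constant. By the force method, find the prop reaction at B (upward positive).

R_B = 164.6 kN

Choose R_B as the redundant. The primary structure is the cantilever fixed at A.
Downward deflection at the released point B due to the loads:
  point load 160 at a = 9.75: Pa²(3L − a)/(6EI) = 74149/EI
  UDL 13: wL⁴/(8EI) = 46412/EI
  δ_0 = 120560/EI
Flexibility coefficient — unit upward force at B: δ_{BB} = L³/(3EI) = 732.3/EI.
Compatibility at B: δ_0 − R_B·δ_{BB} = 0, so R_B = 120560/732.3 = 164.6 kN.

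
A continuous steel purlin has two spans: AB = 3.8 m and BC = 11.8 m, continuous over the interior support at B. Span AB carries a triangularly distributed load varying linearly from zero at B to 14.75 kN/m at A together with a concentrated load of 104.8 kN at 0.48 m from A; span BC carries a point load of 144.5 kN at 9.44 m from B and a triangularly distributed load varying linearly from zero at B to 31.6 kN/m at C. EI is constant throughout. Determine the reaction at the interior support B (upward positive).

R_B = 227.4 kN

Insert a hinge at B; M_B is the redundant, and each span becomes simply supported.
Discontinuity in slope at B on the released structure — sum the simple-span end rotations:
  span AB: triangular load, peak 14.75: 7w₀L³/(360EI) = 15.74/EI
  span AB: point load 104.8 at a = 0.48: Pab(L + a)/(6LEI) = 31.35/EI
  span BC: point load 144.5 at a = 9.44: Pab(L + b)/(6LEI) = 643.8/EI
  span BC: triangular load, peak 31.6: 7w₀L³/(360EI) = 1010/EI
  relative rotation θ_0 = (47.09 + 1653)/EI = 1700/EI
A unit hogging moment at B produces rotation L₁/(3EI) + L₂/(3EI) = 5.2/EI.
Slope continuity at B: θ_0 = M_B·5.2/EI, so M_B = 1700/5.2 = 327 kN·m (hogging).
Span AB, ΣM about A with M_B applied at B: R_B^{AB}·3.8 = 85.8 + 327, so R_B^{AB} = 108.6 kN and R_A = 132.8 − 108.6 = 24.19 kN.
Span BC, ΣM about C: R_B^{BC}·11.8 = 1074 + 327, so R_B^{BC} = 118.8 kN and R_C = 330.9 − 118.8 = 212.2 kN.
R_B = 108.6 + 118.8 = 227.4 kN.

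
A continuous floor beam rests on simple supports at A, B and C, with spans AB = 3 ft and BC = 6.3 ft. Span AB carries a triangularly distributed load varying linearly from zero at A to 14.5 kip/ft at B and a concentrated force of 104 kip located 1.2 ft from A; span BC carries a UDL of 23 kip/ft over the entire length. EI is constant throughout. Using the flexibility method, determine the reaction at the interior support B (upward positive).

Take M_B as the redundant. Released structure: two simple spans AB and BC with a hinge at B.
Discontinuity in slope at B on the released structure — sum the simple-span end rotations:
  span AB: triangular load, peak 14.5: w₀L³/(45EI) = 8.7/EI
  span AB: point load 104 at a = 1.2: Pab(L + a)/(6LEI) = 52.42/EI
  span BC: UDL 23: wL³/(24EI) = 239.6/EI
  relative rotation θ_0 = (61.12 + 239.6)/EI = 300.7/EI
A unit hogging moment at B produces rotation L₁/(3EI) + L₂/(3EI) = 3.1/EI.
Compatibility: M_B·(L₁+L₂)/(3EI) = θ_0, giving M_B = 97.01 kip·ft (hogging).
Span AB, ΣM about A with M_B applied at B: R_B^{AB}·3 = 168.3 + 97.01, so R_B^{AB} = 88.44 kip and R_A = 125.8 − 88.44 = 37.31 kip.
Span BC, ΣM about C: R_B^{BC}·6.3 = 456.4 + 97.01, so R_B^{BC} = 87.85 kip and R_C = 144.9 − 87.85 = 57.05 kip.
R_B = 88.44 + 87.85 = 176.3 kip.

R_B = 176.3 kip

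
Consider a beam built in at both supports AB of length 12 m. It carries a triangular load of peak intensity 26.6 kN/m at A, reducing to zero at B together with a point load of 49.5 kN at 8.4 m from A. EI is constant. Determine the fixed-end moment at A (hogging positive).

M_A = 228.9 kN·m

Take the two fixed-end moments M_A, M_B as redundants; the released structure is the simple span AB.
Simple-span end rotations at A and B under the given loads:
  at A: triangular load, peak 26.6: w₀L³/(45EI) = 1021/EI
  at B: triangular load, peak 26.6: 7w₀L³/(360EI) = 893.8/EI
  at A: point load 49.5 at a = 8.4: Pab(L + b)/(6LEI) = 324.3/EI
  at B: point load 49.5 at a = 8.4: Pab(L + a)/(6LEI) = 424.1/EI
  θ_A0 = 1346/EI,  θ_B0 = 1318/EI
Flexibility coefficients: a unit moment at one end gives L/(3EI) there and L/(6EI) at the far end, so f₁₁ = f₂₂ = 4/EI and f₁₂ = f₂₁ = 2/EI.
Compatibility — zero rotation at each built-in end:
  4 M_A + 2 M_B = 1346
  2 M_A + 4 M_B = 1318
Solving the pair gives M_A = 228.9 kN·m and M_B = 215 kN·m (hogging).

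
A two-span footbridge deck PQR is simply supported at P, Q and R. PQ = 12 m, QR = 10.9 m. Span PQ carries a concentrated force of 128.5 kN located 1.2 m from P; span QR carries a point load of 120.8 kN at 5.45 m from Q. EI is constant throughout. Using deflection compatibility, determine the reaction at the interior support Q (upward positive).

Take M_Q as the redundant. Released structure: two simple spans PQ and QR with a hinge at Q.
End slopes at the hinge Q, treating each span as simply supported:
  span PQ: point load 128.5 at a = 1.2: Pab(L + a)/(6LEI) = 305.3/EI
  span QR: point load 120.8 at a = 5.45: Pab(L + b)/(6LEI) = 897/EI
  relative rotation θ_0 = (305.3 + 897)/EI = 1202/EI
A unit hogging moment at Q produces rotation L₁/(3EI) + L₂/(3EI) = 7.633/EI.
Slope continuity at Q: θ_0 = M_Q·7.633/EI, so M_Q = 1202/7.633 = 157.5 kN·m (hogging).
Span PQ, ΣM about P with M_Q applied at Q: R_Q^{PQ}·12 = 154.2 + 157.5, so R_Q^{PQ} = 25.98 kN and R_P = 128.5 − 25.98 = 102.5 kN.
Span QR, ΣM about R: R_Q^{QR}·10.9 = 658.4 + 157.5, so R_Q^{QR} = 74.85 kN and R_R = 120.8 − 74.85 = 45.95 kN.
R_Q = 25.98 + 74.85 = 100.8 kN.

R_Q = 100.8 kN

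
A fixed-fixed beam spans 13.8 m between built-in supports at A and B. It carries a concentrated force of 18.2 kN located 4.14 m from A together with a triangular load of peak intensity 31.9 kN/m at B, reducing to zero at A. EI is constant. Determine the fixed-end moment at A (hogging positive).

M_A = 239.4 kN·m

Take the two fixed-end moments M_A, M_B as redundants; the released structure is the simple span AB.
On the primary (simply-supported) span, the end slopes from the loading are:
  at A: point load 18.2 at a = 4.14: Pab(L + b)/(6LEI) = 206.2/EI
  at B: point load 18.2 at a = 4.14: Pab(L + a)/(6LEI) = 157.7/EI
  at A: triangular load, peak 31.9: 7w₀L³/(360EI) = 1630/EI
  at B: triangular load, peak 31.9: w₀L³/(45EI) = 1863/EI
  θ_A0 = 1836/EI,  θ_B0 = 2021/EI
Flexibility coefficients: a unit moment at one end gives L/(3EI) there and L/(6EI) at the far end, so f₁₁ = f₂₂ = 4.6/EI and f₁₂ = f₂₁ = 2.3/EI.
Compatibility — zero rotation at each built-in end:
  4.6 M_A + 2.3 M_B = 1836
  2.3 M_A + 4.6 M_B = 2021
Solving the pair gives M_A = 239.4 kN·m and M_B = 319.6 kN·m (hogging).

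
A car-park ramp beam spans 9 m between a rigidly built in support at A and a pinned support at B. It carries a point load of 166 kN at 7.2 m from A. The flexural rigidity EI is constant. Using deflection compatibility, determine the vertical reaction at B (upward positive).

R_B = 116.9 kN

Remove the prop at B; the released (primary) structure is a cantilever built in at A.
Downward deflection at the released point B due to the loads:
  point load 166 at a = 7.2: Pa²(3L − a)/(6EI) = 28398/EI
Flexibility coefficient — unit upward force at B: δ_{BB} = L³/(3EI) = 243/EI.
Compatibility at B: δ_0 − R_B·δ_{BB} = 0, so R_B = 28398/243 = 116.9 kN.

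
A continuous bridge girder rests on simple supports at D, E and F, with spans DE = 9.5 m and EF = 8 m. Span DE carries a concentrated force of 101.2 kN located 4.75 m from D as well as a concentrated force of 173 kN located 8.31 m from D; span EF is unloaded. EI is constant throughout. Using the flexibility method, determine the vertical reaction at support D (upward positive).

Release continuity at E by inserting a hinge; the redundant is the internal moment M_E. The primary structure is two simply-supported spans DE and EF.
End slopes at the hinge E, treating each span as simply supported:
  span DE: point load 101.2 at a = 4.75: Pab(L + a)/(6LEI) = 570.8/EI
  span DE: point load 173 at a = 8.31: Pab(L + a)/(6LEI) = 534.5/EI
  relative rotation θ_0 = (1105 + 0)/EI = 1105/EI
A unit hogging moment at E produces rotation L₁/(3EI) + L₂/(3EI) = 5.833/EI.
Compatibility: M_E·(L₁+L₂)/(3EI) = θ_0, giving M_E = 189.5 kN·m (hogging).
Span DE, ΣM about D with M_E applied at E: R_E^{DE}·9.5 = 1918 + 189.5, so R_E^{DE} = 221.9 kN and R_D = 274.2 − 221.9 = 52.32 kN.

R_D = 52.32 kN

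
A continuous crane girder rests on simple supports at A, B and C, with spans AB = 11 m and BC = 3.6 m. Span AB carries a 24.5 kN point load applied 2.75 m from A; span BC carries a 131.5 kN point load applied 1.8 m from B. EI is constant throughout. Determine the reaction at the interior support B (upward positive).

Take M_B as the redundant. Released structure: two simple spans AB and BC with a hinge at B.
End slopes at the hinge B, treating each span as simply supported:
  span AB: point load 24.5 at a = 2.75: Pab(L + a)/(6LEI) = 115.8/EI
  span BC: point load 131.5 at a = 1.8: Pab(L + b)/(6LEI) = 106.5/EI
  relative rotation θ_0 = (115.8 + 106.5)/EI = 222.3/EI
A unit hogging moment at B produces rotation L₁/(3EI) + L₂/(3EI) = 4.867/EI.
Slope continuity at B: θ_0 = M_B·4.867/EI, so M_B = 222.3/4.867 = 45.68 kN·m (hogging).
Span AB, ΣM about A with M_B applied at B: R_B^{AB}·11 = 67.38 + 45.68, so R_B^{AB} = 10.28 kN and R_A = 24.5 − 10.28 = 14.22 kN.
Span BC, ΣM about C: R_B^{BC}·3.6 = 236.7 + 45.68, so R_B^{BC} = 78.44 kN and R_C = 131.5 − 78.44 = 53.06 kN.
R_B = 10.28 + 78.44 = 88.72 kN.

R_B = 88.72 kN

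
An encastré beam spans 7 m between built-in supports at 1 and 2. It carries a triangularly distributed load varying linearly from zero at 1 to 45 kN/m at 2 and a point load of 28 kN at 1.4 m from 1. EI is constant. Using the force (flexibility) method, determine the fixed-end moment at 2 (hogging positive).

M_2 = 116.5 kN·m

Release both end moments; the primary structure is a simply-supported span 12 with redundants M_1 and M_2.
End rotations of the released simple span under the applied load (×1/EI):
  at 1: triangular load, peak 45: 7w₀L³/(360EI) = 300.1/EI
  at 2: triangular load, peak 45: w₀L³/(45EI) = 343/EI
  at 1: point load 28 at a = 1.4: Pab(L + b)/(6LEI) = 65.86/EI
  at 2: point load 28 at a = 1.4: Pab(L + a)/(6LEI) = 43.9/EI
  θ_10 = 366/EI,  θ_20 = 386.9/EI
Flexibility coefficients: a unit moment at one end gives L/(3EI) there and L/(6EI) at the far end, so f₁₁ = f₂₂ = 2.333/EI and f₁₂ = f₂₁ = 1.167/EI.
Compatibility — zero rotation at each built-in end:
  2.333 M_1 + 1.167 M_2 = 366
  1.167 M_1 + 2.333 M_2 = 386.9
Solving the pair gives M_1 = 98.59 kN·m and M_2 = 116.5 kN·m (hogging).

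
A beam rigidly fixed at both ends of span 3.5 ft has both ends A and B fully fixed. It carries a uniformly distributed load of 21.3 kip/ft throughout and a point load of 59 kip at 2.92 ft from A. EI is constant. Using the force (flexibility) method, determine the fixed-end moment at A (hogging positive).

Release both end moments; the primary structure is a simply-supported span AB with redundants M_A and M_B.
On the primary (simply-supported) span, the end slopes from the loading are:
  at A: UDL 21.3: wL³/(24EI) = 38.05/EI
  at B: UDL 21.3: wL³/(24EI) = 38.05/EI
  at A: point load 59 at a = 2.92: Pab(L + b)/(6LEI) = 19.41/EI
  at B: point load 59 at a = 2.92: Pab(L + a)/(6LEI) = 30.55/EI
  θ_A0 = 57.47/EI,  θ_B0 = 68.6/EI
Flexibility coefficients: a unit moment at one end gives L/(3EI) there and L/(6EI) at the far end, so f₁₁ = f₂₂ = 1.167/EI and f₁₂ = f₂₁ = 0.5833/EI.
Compatibility — zero rotation at each built-in end:
  1.167 M_A + 0.5833 M_B = 57.47
  0.5833 M_A + 1.167 M_B = 68.6
Solving the pair gives M_A = 26.47 kip·ft and M_B = 45.56 kip·ft (hogging).

M_A = 26.47 kip·ft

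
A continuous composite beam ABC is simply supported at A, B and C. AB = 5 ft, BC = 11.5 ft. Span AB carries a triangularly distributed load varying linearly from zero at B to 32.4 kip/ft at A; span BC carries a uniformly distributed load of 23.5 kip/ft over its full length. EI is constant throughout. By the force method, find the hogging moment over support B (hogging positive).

M_B = 285.1 kip·ft

Insert a hinge at B; M_B is the redundant, and each span becomes simply supported.
Discontinuity in slope at B on the released structure — sum the simple-span end rotations:
  span AB: triangular load, peak 32.4: 7w₀L³/(360EI) = 78.75/EI
  span BC: UDL 23.5: wL³/(24EI) = 1489/EI
  relative rotation θ_0 = (78.75 + 1489)/EI = 1568/EI
A unit hogging moment at B produces rotation L₁/(3EI) + L₂/(3EI) = 5.5/EI.
Compatibility: M_B·(L₁+L₂)/(3EI) = θ_0, giving M_B = 285.1 kip·ft (hogging).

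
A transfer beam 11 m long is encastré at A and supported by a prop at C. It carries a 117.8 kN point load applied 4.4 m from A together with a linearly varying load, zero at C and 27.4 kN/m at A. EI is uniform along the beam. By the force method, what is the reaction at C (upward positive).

Release the roller at C. Primary structure: cantilever fixed at A.
Downward deflection at the released point C due to the loads:
  point load 117.8 at a = 4.4: Pa²(3L − a)/(6EI) = 10871/EI
  triangular load, peak 27.4 at the fixed end: w₀L⁴/(30EI) = 13372/EI
  δ_0 = 24243/EI
Flexibility coefficient — unit upward force at C: δ_{CC} = L³/(3EI) = 443.7/EI.
Compatibility at C: δ_0 − R_C·δ_{CC} = 0, so R_C = 24243/443.7 = 54.64 kN.

R_C = 54.64 kN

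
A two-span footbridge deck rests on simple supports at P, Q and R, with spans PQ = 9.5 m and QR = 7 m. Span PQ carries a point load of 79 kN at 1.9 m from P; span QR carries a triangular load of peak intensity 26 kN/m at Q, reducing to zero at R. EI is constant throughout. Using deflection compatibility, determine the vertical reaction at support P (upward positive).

Take M_Q as the redundant. Released structure: two simple spans PQ and QR with a hinge at Q.
End slopes at the hinge Q, treating each span as simply supported:
  span PQ: point load 79 at a = 1.9: Pab(L + a)/(6LEI) = 228.2/EI
  span QR: triangular load, peak 26: w₀L³/(45EI) = 198.2/EI
  relative rotation θ_0 = (228.2 + 198.2)/EI = 426.3/EI
A unit hogging moment at Q produces rotation L₁/(3EI) + L₂/(3EI) = 5.5/EI.
Compatibility: M_Q·(L₁+L₂)/(3EI) = θ_0, giving M_Q = 77.51 kN·m (hogging).
Span PQ, ΣM about P with M_Q applied at Q: R_Q^{PQ}·9.5 = 150.1 + 77.51, so R_Q^{PQ} = 23.96 kN and R_P = 79 − 23.96 = 55.04 kN.

R_P = 55.04 kN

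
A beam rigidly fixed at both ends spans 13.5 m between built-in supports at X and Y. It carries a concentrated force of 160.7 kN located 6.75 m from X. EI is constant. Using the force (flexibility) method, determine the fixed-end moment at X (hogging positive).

Take the two fixed-end moments M_X, M_Y as redundants; the released structure is the simple span XY.
End rotations of the released simple span under the applied load (×1/EI):
  at X: point load 160.7 at a = 6.75: Pab(L + b)/(6LEI) = 1830/EI
  at Y: point load 160.7 at a = 6.75: Pab(L + a)/(6LEI) = 1830/EI
  θ_X0 = 1830/EI,  θ_Y0 = 1830/EI
Flexibility coefficients: a unit moment at one end gives L/(3EI) there and L/(6EI) at the far end, so f₁₁ = f₂₂ = 4.5/EI and f₁₂ = f₂₁ = 2.25/EI.
Compatibility — zero rotation at each built-in end:
  4.5 M_X + 2.25 M_Y = 1830
  2.25 M_X + 4.5 M_Y = 1830
Solving the pair gives M_X = 271.2 kN·m and M_Y = 271.2 kN·m (hogging).

M_X = 271.2 kN·m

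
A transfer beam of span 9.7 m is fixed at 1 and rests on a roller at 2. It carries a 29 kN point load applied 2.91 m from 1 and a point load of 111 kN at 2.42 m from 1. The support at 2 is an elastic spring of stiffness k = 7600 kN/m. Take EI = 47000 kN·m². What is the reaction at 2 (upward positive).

R_2 = 12.77 kN

Choose R_2 as the redundant. The primary structure is the cantilever fixed at 1.
Deflection at 2 on the released cantilever, summing each load's contribution:
  point load 29 at a = 2.91: Pa²(3L − a)/(6EI) = 1072/EI
  point load 111 at a = 2.42: Pa²(3L − a)/(6EI) = 2891/EI
  δ_0 = 3963/EI
Flexibility coefficient — unit upward force at 2: δ_{22} = L³/(3EI) = 304.2/EI.
With EI = 47000 kN·m²: δ_0 = 0.084309 m and δ_{22} = 0.006473 m/kN.
Compatibility — the spring shortens by R_2/k under the reaction it provides: δ_0 − R_2·δ_{22} = R_2/k. With 1/k = 0.000132 m/kN, R_2 = δ_0 / (δ_{22} + 1/k) = 0.084309 / (0.006473 + 0.000132) = 12.77 kN.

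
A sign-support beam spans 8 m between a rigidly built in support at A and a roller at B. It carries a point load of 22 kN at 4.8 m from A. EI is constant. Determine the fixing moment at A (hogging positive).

M_A = 29.57 kN·m

Take the reaction at B as the redundant and release it; the primary structure is a cantilever fixed at A.
Free-end deflection of the primary structure under the applied loading (downward +):
  point load 22 at a = 4.8: Pa²(3L − a)/(6EI) = 1622/EI
Tip deflection under a unit load at B: L³/(3EI) = 170.7/EI.
The prop prevents deflection at B: R_B = δ_0/δ_{BB} = 1622/170.7 = 9.504 kN.
Moment equilibrium about A: M_A = Σ(load moments about A) − R_B·L = 105.6 − 9.504×8 = 29.57 kN·m.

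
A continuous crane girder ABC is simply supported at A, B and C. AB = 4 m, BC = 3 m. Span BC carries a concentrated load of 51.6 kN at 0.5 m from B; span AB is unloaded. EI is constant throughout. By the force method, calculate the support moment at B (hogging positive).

Insert a hinge at B; M_B is the redundant, and each span becomes simply supported.
Rotations at B on the released spans (each span's end-slope, ×1/EI):
  span BC: point load 51.6 at a = 0.5: Pab(L + b)/(6LEI) = 19.71/EI
  relative rotation θ_0 = (0 + 19.71)/EI = 19.71/EI
A unit hogging moment at B produces rotation L₁/(3EI) + L₂/(3EI) = 2.333/EI.
Compatibility: M_B·(L₁+L₂)/(3EI) = θ_0, giving M_B = 8.446 kN·m (hogging).

M_B = 8.446 kN·m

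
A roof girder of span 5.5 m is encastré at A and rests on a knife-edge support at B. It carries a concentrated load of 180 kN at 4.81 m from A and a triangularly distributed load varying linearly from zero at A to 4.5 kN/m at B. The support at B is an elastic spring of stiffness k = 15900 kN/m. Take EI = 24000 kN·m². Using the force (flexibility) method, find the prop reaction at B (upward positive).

R_B = 149.1 kN

Release the roller at B. Primary structure: cantilever fixed at A.
Primary-structure tip deflection at B by superposition:
  point load 180 at a = 4.81: Pa²(3L − a)/(6EI) = 8114/EI
  triangular load, peak 4.5 at the free end: 11w₀L⁴/(120EI) = 377.5/EI
  δ_0 = 8491/EI
Tip deflection under a unit load at B: L³/(3EI) = 55.46/EI.
With EI = 24000 kN·m²: δ_0 = 0.3538 m and δ_{BB} = 0.002311 m/kN.
Compatibility — the spring shortens by R_B/k under the reaction it provides: δ_0 − R_B·δ_{BB} = R_B/k. With 1/k = 0.000063 m/kN, R_B = δ_0 / (δ_{BB} + 1/k) = 0.3538 / (0.002311 + 0.000063) = 149.1 kN.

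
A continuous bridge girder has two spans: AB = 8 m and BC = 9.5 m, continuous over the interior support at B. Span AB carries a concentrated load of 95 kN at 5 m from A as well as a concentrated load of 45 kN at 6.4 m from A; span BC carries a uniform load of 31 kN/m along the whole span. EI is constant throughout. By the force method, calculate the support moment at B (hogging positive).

Release continuity at B by inserting a hinge; the redundant is the internal moment M_B. The primary structure is two simply-supported spans AB and BC.
End slopes at the hinge B, treating each span as simply supported:
  span AB: point load 95 at a = 5: Pab(L + a)/(6LEI) = 385.9/EI
  span AB: point load 45 at a = 6.4: Pab(L + a)/(6LEI) = 138.2/EI
  span BC: UDL 31: wL³/(24EI) = 1107/EI
  relative rotation θ_0 = (524.2 + 1107)/EI = 1632/EI
A unit hogging moment at B produces rotation L₁/(3EI) + L₂/(3EI) = 5.833/EI.
Slope continuity at B: θ_0 = M_B·5.833/EI, so M_B = 1632/5.833 = 279.7 kN·m (hogging).

M_B = 279.7 kN·m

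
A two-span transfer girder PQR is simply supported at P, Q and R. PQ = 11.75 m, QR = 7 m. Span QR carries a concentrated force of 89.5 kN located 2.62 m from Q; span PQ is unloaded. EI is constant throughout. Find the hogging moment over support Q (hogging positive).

M_Q = 44.53 kN·m

Release continuity at Q by inserting a hinge; the redundant is the internal moment M_Q. The primary structure is two simply-supported spans PQ and QR.
Rotations at Q on the released spans (each span's end-slope, ×1/EI):
  span QR: point load 89.5 at a = 2.62: Pab(L + b)/(6LEI) = 278.3/EI
  relative rotation θ_0 = (0 + 278.3)/EI = 278.3/EI
A unit hogging moment at Q produces rotation L₁/(3EI) + L₂/(3EI) = 6.25/EI.
Slope continuity at Q: θ_0 = M_Q·6.25/EI, so M_Q = 278.3/6.25 = 44.53 kN·m (hogging).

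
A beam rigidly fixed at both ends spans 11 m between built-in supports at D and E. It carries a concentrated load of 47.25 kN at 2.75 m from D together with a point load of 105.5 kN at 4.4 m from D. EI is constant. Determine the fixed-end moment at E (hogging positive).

Release both end moments; the primary structure is a simply-supported span DE with redundants M_D and M_E.
On the primary (simply-supported) span, the end slopes from the loading are:
  at D: point load 47.25 at a = 2.75: Pab(L + b)/(6LEI) = 312.7/EI
  at E: point load 47.25 at a = 2.75: Pab(L + a)/(6LEI) = 223.3/EI
  at D: point load 105.5 at a = 4.4: Pab(L + b)/(6LEI) = 817/EI
  at E: point load 105.5 at a = 4.4: Pab(L + a)/(6LEI) = 714.9/EI
  θ_D0 = 1130/EI,  θ_E0 = 938.2/EI
Flexibility coefficients: a unit moment at one end gives L/(3EI) there and L/(6EI) at the far end, so f₁₁ = f₂₂ = 3.667/EI and f₁₂ = f₂₁ = 1.833/EI.
Compatibility — zero rotation at each built-in end:
  3.667 M_D + 1.833 M_E = 1130
  1.833 M_D + 3.667 M_E = 938.2
Solving the pair gives M_D = 240.2 kN·m and M_E = 135.8 kN·m (hogging).

M_E = 135.8 kN·m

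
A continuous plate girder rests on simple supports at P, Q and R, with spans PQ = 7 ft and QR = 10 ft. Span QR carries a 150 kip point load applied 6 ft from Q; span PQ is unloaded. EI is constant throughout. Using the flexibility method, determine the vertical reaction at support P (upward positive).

R_P = -21.18 kip

Insert a hinge at Q; M_Q is the redundant, and each span becomes simply supported.
Rotations at Q on the released spans (each span's end-slope, ×1/EI):
  span QR: point load 150 at a = 6: Pab(L + b)/(6LEI) = 840/EI
  relative rotation θ_0 = (0 + 840)/EI = 840/EI
A unit hogging moment at Q produces rotation L₁/(3EI) + L₂/(3EI) = 5.667/EI.
Compatibility: M_Q·(L₁+L₂)/(3EI) = θ_0, giving M_Q = 148.2 kip·ft (hogging).
Span PQ, ΣM about P with M_Q applied at Q: R_Q^{PQ}·7 = 0 + 148.2, so R_Q^{PQ} = 21.18 kip and R_P = 0 − 21.18 = -21.18 kip.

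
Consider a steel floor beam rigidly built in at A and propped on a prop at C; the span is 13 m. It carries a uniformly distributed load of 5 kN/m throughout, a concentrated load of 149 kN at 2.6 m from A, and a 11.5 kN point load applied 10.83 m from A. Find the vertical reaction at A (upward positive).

R_A = 184.1 kN

Take the reaction at C as the redundant and release it; the primary structure is a cantilever fixed at A.
Free-end deflection of the primary structure under the applied loading (downward +):
  UDL 5: wL⁴/(8EI) = 17851/EI
  point load 149 at a = 2.6: Pa²(3L − a)/(6EI) = 6111/EI
  point load 11.5 at a = 10.83: Pa²(3L − a)/(6EI) = 6333/EI
  δ_0 = 30294/EI
Flexibility coefficient — unit upward force at C: δ_{CC} = L³/(3EI) = 732.3/EI.
The prop prevents deflection at C: R_C = δ_0/δ_{CC} = 30294/732.3 = 41.37 kN.
Vertical equilibrium: R_A = ΣP − R_C = 225.5 − 41.37 = 184.1 kN.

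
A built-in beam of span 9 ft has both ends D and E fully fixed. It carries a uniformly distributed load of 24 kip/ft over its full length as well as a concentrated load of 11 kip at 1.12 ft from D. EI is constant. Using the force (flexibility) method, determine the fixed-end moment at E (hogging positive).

M_E = 163.3 kip·ft

Take the two fixed-end moments M_D, M_E as redundants; the released structure is the simple span DE.
Simple-span end rotations at D and E under the given loads:
  at D: UDL 24: wL³/(24EI) = 729/EI
  at E: UDL 24: wL³/(24EI) = 729/EI
  at D: point load 11 at a = 1.12: Pab(L + b)/(6LEI) = 30.35/EI
  at E: point load 11 at a = 1.12: Pab(L + a)/(6LEI) = 18.19/EI
  θ_D0 = 759.3/EI,  θ_E0 = 747.2/EI
Flexibility coefficients: a unit moment at one end gives L/(3EI) there and L/(6EI) at the far end, so f₁₁ = f₂₂ = 3/EI and f₁₂ = f₂₁ = 1.5/EI.
Compatibility — zero rotation at each built-in end:
  3 M_D + 1.5 M_E = 759.3
  1.5 M_D + 3 M_E = 747.2
Solving the pair gives M_D = 171.4 kip·ft and M_E = 163.3 kip·ft (hogging).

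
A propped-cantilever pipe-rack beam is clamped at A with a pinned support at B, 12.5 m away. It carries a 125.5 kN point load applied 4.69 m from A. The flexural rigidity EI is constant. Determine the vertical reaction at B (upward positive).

Remove the prop at B; the released (primary) structure is a cantilever built in at A.
Free-end deflection of the primary structure under the applied loading (downward +):
  point load 125.5 at a = 4.69: Pa²(3L − a)/(6EI) = 15095/EI
Tip deflection under a unit load at B: L³/(3EI) = 651/EI.
Compatibility at B: δ_0 − R_B·δ_{BB} = 0, so R_B = 15095/651 = 23.19 kN.

R_B = 23.19 kN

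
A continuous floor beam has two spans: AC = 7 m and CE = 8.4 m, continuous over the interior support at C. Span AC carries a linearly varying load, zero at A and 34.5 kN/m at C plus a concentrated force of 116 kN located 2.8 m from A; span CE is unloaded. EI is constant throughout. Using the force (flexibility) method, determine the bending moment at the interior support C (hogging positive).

Take M_C as the redundant. Released structure: two simple spans AC and CE with a hinge at C.
Discontinuity in slope at C on the released structure — sum the simple-span end rotations:
  span AC: triangular load, peak 34.5: w₀L³/(45EI) = 263/EI
  span AC: point load 116 at a = 2.8: Pab(L + a)/(6LEI) = 318.3/EI
  relative rotation θ_0 = (581.3 + 0)/EI = 581.3/EI
A unit hogging moment at C produces rotation L₁/(3EI) + L₂/(3EI) = 5.133/EI.
Slope continuity at C: θ_0 = M_C·5.133/EI, so M_C = 581.3/5.133 = 113.2 kN·m (hogging).

M_C = 113.2 kN·m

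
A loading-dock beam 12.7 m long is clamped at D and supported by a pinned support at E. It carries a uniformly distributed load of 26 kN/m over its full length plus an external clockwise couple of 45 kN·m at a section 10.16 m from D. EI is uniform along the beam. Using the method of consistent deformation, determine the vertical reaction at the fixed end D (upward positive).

Take the reaction at E as the redundant and release it; the primary structure is a cantilever fixed at D.
Free-end deflection of the primary structure under the applied loading (downward +):
  UDL 26: wL⁴/(8EI) = 84547/EI
  clockwise couple 45 at a = 10.16: M₀a(2L − a)/(2EI) = 3484/EI
  δ_0 = 88031/EI
Tip deflection under a unit load at E: L³/(3EI) = 682.8/EI.
Compatibility at E: δ_0 − R_E·δ_{EE} = 0, so R_E = 88031/682.8 = 128.9 kN.
Vertical equilibrium: R_D = ΣP − R_E = 330.2 − 128.9 = 201.3 kN.

R_D = 201.3 kN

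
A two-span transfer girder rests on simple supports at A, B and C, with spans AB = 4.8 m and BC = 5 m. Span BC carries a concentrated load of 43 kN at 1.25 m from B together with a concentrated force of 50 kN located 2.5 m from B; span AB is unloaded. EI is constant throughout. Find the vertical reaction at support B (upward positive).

R_B = 74.36 kN

Release continuity at B by inserting a hinge; the redundant is the internal moment M_B. The primary structure is two simply-supported spans AB and BC.
Discontinuity in slope at B on the released structure — sum the simple-span end rotations:
  span BC: point load 43 at a = 1.25: Pab(L + b)/(6LEI) = 58.79/EI
  span BC: point load 50 at a = 2.5: Pab(L + b)/(6LEI) = 78.12/EI
  relative rotation θ_0 = (0 + 136.9)/EI = 136.9/EI
A unit hogging moment at B produces rotation L₁/(3EI) + L₂/(3EI) = 3.267/EI.
Compatibility: M_B·(L₁+L₂)/(3EI) = θ_0, giving M_B = 41.91 kN·m (hogging).
Span AB, ΣM about A with M_B applied at B: R_B^{AB}·4.8 = 0 + 41.91, so R_B^{AB} = 8.732 kN and R_A = 0 − 8.732 = -8.732 kN.
Span BC, ΣM about C: R_B^{BC}·5 = 286.2 + 41.91, so R_B^{BC} = 65.63 kN and R_C = 93 − 65.63 = 27.37 kN.
R_B = 8.732 + 65.63 = 74.36 kN.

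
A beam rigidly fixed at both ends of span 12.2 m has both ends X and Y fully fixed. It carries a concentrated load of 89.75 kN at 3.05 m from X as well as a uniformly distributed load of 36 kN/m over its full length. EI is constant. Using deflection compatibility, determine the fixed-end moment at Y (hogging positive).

M_Y = 497.8 kN·m

Take the two fixed-end moments M_X, M_Y as redundants; the released structure is the simple span XY.
End rotations of the released simple span under the applied load (×1/EI):
  at X: point load 89.75 at a = 3.05: Pab(L + b)/(6LEI) = 730.5/EI
  at Y: point load 89.75 at a = 3.05: Pab(L + a)/(6LEI) = 521.8/EI
  at X: UDL 36: wL³/(24EI) = 2724/EI
  at Y: UDL 36: wL³/(24EI) = 2724/EI
  θ_X0 = 3454/EI,  θ_Y0 = 3246/EI
Flexibility coefficients: a unit moment at one end gives L/(3EI) there and L/(6EI) at the far end, so f₁₁ = f₂₂ = 4.067/EI and f₁₂ = f₂₁ = 2.033/EI.
Compatibility — zero rotation at each built-in end:
  4.067 M_X + 2.033 M_Y = 3454
  2.033 M_X + 4.067 M_Y = 3246
Solving the pair gives M_X = 600.5 kN·m and M_Y = 497.8 kN·m (hogging).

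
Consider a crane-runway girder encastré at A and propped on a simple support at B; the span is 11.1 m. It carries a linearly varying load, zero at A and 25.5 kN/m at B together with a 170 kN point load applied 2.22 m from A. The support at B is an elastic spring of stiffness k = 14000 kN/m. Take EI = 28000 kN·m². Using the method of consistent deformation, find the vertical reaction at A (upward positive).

Remove the prop at B; the released (primary) structure is a cantilever built in at A.
Primary-structure tip deflection at B by superposition:
  triangular load, peak 25.5 at the free end: 11w₀L⁴/(120EI) = 35485/EI
  point load 170 at a = 2.22: Pa²(3L − a)/(6EI) = 4340/EI
  δ_0 = 39825/EI
Flexibility coefficient — unit upward force at B: δ_{BB} = L³/(3EI) = 455.9/EI.
With EI = 28000 kN·m²: δ_0 = 1.4223 m and δ_{BB} = 0.016281 m/kN.
Compatibility — the spring shortens by R_B/k under the reaction it provides: δ_0 − R_B·δ_{BB} = R_B/k. With 1/k = 0.000071 m/kN, R_B = δ_0 / (δ_{BB} + 1/k) = 1.4223 / (0.016281 + 0.000071) = 86.98 kN.
Vertical equilibrium: R_A = ΣP − R_B = 311.5 − 86.98 = 224.5 kN.

R_A = 224.5 kN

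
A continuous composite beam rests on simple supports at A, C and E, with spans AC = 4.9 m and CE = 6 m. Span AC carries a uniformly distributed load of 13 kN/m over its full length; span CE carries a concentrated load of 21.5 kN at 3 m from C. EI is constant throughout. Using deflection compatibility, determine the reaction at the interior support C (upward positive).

R_C = 54.04 kN

Take M_C as the redundant. Released structure: two simple spans AC and CE with a hinge at C.
Discontinuity in slope at C on the released structure — sum the simple-span end rotations:
  span AC: UDL 13: wL³/(24EI) = 63.73/EI
  span CE: point load 21.5 at a = 3: Pab(L + b)/(6LEI) = 48.38/EI
  relative rotation θ_0 = (63.73 + 48.38)/EI = 112.1/EI
A unit hogging moment at C produces rotation L₁/(3EI) + L₂/(3EI) = 3.633/EI.
Compatibility: M_C·(L₁+L₂)/(3EI) = θ_0, giving M_C = 30.85 kN·m (hogging).
Span AC, ΣM about A with M_C applied at C: R_C^{AC}·4.9 = 156.1 + 30.85, so R_C^{AC} = 38.15 kN and R_A = 63.7 − 38.15 = 25.55 kN.
Span CE, ΣM about E: R_C^{CE}·6 = 64.5 + 30.85, so R_C^{CE} = 15.89 kN and R_E = 21.5 − 15.89 = 5.608 kN.
R_C = 38.15 + 15.89 = 54.04 kN.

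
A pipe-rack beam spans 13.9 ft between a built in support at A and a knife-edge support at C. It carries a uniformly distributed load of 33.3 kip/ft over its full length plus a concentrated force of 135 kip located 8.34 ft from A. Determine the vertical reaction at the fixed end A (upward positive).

R_A = 366 kip

Take the reaction at C as the redundant and release it; the primary structure is a cantilever fixed at A.
Deflection at C on the released cantilever, summing each load's contribution:
  UDL 33.3: wL⁴/(8EI) = 155387/EI
  point load 135 at a = 8.34: Pa²(3L − a)/(6EI) = 52208/EI
  δ_0 = 207595/EI
Tip deflection under a unit load at C: L³/(3EI) = 895.2/EI.
The prop prevents deflection at C: R_C = δ_0/δ_{CC} = 207595/895.2 = 231.9 kip.
Vertical equilibrium: R_A = ΣP − R_C = 597.9 − 231.9 = 366 kip.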